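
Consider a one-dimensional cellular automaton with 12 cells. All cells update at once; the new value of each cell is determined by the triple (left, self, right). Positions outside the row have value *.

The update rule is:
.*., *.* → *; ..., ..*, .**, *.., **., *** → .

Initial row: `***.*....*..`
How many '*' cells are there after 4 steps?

...**....*..
.........*..
.........*..  (fixed point — unchanged through step 4)
count of *: 1

1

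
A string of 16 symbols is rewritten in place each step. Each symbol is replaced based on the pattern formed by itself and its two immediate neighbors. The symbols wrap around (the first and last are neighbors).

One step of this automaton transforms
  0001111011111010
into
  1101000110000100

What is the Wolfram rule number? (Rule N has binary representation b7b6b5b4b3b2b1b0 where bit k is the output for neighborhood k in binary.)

41

position 4: 111 → 0  (bit 7 = 0)
position 6: 110 → 0  (bit 6 = 0)
position 7: 101 → 1  (bit 5 = 1)
position 15: 100 → 0  (bit 4 = 0)
position 3: 011 → 1  (bit 3 = 1)
position 14: 010 → 0  (bit 2 = 0)
position 2: 001 → 0  (bit 1 = 0)
position 0: 000 → 1  (bit 0 = 1)
bits b7..b0 = 00101001 = 41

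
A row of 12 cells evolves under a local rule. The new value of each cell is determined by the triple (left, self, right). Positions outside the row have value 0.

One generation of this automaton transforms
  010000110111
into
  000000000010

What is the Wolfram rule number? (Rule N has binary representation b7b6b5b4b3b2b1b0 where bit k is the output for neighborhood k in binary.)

position 10: 111 → 1  (bit 7 = 1)
position 7: 110 → 0  (bit 6 = 0)
position 8: 101 → 0  (bit 5 = 0)
position 2: 100 → 0  (bit 4 = 0)
position 6: 011 → 0  (bit 3 = 0)
position 1: 010 → 0  (bit 2 = 0)
position 0: 001 → 0  (bit 1 = 0)
position 3: 000 → 0  (bit 0 = 0)
bits b7..b0 = 10000000 = 128

128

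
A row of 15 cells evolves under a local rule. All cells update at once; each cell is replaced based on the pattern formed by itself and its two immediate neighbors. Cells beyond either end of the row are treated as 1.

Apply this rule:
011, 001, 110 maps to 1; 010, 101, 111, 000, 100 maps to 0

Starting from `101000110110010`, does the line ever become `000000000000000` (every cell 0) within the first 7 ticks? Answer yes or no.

tick 1: 100001110110100
tick 2: 100011010110001
tick 3: 100111000110011
tick 4: 101101001110110
tick 5: 101100011010110
tick 6: 101100111000110
tick 7: 101101101001110
tick 7 is 101101101001110, still not uniform 0

no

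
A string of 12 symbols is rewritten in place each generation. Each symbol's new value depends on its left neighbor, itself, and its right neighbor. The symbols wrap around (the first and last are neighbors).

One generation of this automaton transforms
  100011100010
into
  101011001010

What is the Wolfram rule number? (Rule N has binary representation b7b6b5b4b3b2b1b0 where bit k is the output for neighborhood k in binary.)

position 5: 111 → 1  (bit 7 = 1)
position 6: 110 → 0  (bit 6 = 0)
position 11: 101 → 0  (bit 5 = 0)
position 1: 100 → 0  (bit 4 = 0)
position 4: 011 → 1  (bit 3 = 1)
position 0: 010 → 1  (bit 2 = 1)
position 3: 001 → 0  (bit 1 = 0)
position 2: 000 → 1  (bit 0 = 1)
bits b7..b0 = 10001101 = 141

141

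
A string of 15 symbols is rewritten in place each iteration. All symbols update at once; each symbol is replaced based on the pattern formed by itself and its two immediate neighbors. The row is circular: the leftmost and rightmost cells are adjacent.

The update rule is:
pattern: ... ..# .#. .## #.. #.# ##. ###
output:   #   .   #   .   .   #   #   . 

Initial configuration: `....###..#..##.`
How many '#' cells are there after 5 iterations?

9

iteration 1: ###...#..#...#.
iteration 2: ..#.#.#..#.#.##
iteration 3: ..#####..####.#
iteration 4: ......#.....###
iteration 5: .####.#.###...#
count of #: 9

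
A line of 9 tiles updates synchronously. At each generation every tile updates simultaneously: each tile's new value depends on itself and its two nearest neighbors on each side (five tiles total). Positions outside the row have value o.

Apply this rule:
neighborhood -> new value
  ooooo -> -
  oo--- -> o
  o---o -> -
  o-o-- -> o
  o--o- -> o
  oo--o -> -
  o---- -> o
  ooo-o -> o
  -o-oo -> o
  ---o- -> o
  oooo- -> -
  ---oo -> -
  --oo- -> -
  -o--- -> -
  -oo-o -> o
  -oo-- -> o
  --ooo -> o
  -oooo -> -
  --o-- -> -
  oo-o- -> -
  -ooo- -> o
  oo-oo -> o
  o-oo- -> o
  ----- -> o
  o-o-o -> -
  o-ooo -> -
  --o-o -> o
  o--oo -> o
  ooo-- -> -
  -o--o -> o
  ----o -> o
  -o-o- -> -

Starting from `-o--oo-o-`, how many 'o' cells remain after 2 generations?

-ooo-o--o
o-oo-oooo
count of o: 7

7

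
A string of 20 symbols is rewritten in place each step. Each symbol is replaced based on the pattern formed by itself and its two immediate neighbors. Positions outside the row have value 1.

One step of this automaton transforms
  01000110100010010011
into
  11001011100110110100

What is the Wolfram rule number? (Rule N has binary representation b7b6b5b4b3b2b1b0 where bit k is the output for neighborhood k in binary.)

position 19: 111 → 0  (bit 7 = 0)
position 6: 110 → 1  (bit 6 = 1)
position 0: 101 → 1  (bit 5 = 1)
position 2: 100 → 0  (bit 4 = 0)
position 5: 011 → 0  (bit 3 = 0)
position 1: 010 → 1  (bit 2 = 1)
position 4: 001 → 1  (bit 1 = 1)
position 3: 000 → 0  (bit 0 = 0)
bits b7..b0 = 01100110 = 102

102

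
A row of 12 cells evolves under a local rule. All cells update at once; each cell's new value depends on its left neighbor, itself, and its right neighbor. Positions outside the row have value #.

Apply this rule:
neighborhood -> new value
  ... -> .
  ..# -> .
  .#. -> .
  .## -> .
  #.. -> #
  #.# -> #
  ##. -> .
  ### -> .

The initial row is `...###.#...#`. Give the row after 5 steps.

#.#.#.....#.

#.....#.#...
.#.....#.#..
#.#.....#.#.
.#.#.....#.#
#.#.#.....#.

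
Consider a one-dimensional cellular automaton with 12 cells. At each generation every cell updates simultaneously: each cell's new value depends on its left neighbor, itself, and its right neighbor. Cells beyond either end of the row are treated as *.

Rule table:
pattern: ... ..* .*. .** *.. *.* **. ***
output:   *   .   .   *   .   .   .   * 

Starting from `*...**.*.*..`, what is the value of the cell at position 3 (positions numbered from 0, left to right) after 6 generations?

.

generation 1: ..*.*.......
generation 2: ......*****.
generation 3: .****.****..
generation 4: .***..***...
generation 5: .**...**..*.
generation 6: .*..*.*.....
position 3 holds .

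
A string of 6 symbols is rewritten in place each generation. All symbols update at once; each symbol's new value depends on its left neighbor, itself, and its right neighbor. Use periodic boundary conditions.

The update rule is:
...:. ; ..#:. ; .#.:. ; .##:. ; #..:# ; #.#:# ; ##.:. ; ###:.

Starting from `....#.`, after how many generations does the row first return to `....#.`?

6

.....#
#.....
.#....
..#...
...#..
....#.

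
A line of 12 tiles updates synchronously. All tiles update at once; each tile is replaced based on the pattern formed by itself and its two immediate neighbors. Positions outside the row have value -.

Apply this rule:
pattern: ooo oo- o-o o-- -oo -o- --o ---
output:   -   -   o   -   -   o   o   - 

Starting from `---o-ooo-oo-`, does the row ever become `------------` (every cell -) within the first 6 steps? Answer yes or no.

no

--ooo---o---
-o-----oo---
oo----o-----
-----oo-----
----o-------
---oo-------
step 6 is ---oo-------, still not uniform -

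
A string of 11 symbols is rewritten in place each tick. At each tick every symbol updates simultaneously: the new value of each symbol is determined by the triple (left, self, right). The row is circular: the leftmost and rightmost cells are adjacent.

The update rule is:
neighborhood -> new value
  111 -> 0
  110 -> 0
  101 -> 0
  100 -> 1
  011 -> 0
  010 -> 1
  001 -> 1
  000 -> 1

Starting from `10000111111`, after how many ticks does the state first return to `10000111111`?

2

01111000000
10000111111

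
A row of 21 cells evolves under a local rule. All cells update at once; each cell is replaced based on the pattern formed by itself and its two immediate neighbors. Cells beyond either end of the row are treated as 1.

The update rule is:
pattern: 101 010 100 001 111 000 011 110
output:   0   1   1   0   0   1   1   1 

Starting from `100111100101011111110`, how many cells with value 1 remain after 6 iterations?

11

110100110101010000010
010110110101011111010
010110110101010001010
010110110101011101010
010110110101010101010
010110110101010101010
count of 1: 11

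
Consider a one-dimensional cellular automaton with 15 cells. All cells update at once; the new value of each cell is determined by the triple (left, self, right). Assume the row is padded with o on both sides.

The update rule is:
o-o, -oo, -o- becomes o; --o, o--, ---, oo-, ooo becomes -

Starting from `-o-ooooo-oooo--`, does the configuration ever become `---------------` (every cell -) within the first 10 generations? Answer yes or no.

oooo----oo-----
--------o------
--------o------  (fixed point — unchanged through generation 10)
generation 10 is --------o------, still not uniform -

no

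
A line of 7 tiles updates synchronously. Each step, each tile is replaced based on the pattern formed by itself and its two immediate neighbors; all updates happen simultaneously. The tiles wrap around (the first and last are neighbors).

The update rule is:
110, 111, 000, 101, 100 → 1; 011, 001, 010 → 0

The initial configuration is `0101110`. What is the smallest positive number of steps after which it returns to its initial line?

step 1: 0010111
step 2: 1001011
step 3: 1100101
step 4: 1110010
step 5: 0111001
step 6: 1011100
step 7: 0101110

7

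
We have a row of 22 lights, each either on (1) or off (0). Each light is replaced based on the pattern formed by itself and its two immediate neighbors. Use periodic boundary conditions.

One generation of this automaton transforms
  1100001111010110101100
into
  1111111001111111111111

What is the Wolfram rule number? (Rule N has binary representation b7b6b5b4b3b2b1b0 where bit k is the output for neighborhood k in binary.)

127

position 7: 111 → 0  (bit 7 = 0)
position 1: 110 → 1  (bit 6 = 1)
position 10: 101 → 1  (bit 5 = 1)
position 2: 100 → 1  (bit 4 = 1)
position 0: 011 → 1  (bit 3 = 1)
position 11: 010 → 1  (bit 2 = 1)
position 5: 001 → 1  (bit 1 = 1)
position 3: 000 → 1  (bit 0 = 1)
bits b7..b0 = 01111111 = 127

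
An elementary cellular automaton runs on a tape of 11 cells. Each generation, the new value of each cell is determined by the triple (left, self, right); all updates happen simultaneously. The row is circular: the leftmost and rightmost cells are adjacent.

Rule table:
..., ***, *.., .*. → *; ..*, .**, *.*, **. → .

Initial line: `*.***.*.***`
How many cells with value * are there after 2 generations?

generation 1: ...*..*..**
generation 2: **.**.**...
count of *: 6

6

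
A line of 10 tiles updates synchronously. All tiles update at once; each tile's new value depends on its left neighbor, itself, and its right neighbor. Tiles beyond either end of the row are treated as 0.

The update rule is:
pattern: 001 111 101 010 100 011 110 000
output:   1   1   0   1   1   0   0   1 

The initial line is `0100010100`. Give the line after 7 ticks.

1111110111
0111100010
1011011111
1000001110
1111110101
0111100101
1011011101

1011011101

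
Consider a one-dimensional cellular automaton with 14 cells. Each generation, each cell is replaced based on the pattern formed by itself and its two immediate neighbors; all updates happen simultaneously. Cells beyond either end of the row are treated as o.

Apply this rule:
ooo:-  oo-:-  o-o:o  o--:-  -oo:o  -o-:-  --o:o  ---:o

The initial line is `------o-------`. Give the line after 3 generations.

-ooooo--oooooo
oo-----oo-----
---ooooo--oooo

---ooooo--oooo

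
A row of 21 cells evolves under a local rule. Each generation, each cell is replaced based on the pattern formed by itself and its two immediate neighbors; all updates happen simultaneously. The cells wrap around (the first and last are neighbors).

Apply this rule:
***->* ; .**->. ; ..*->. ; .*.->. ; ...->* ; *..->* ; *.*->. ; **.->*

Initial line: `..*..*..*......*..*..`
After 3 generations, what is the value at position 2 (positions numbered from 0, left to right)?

*

generation 1: *..*..*..*****..*..**
generation 2: **..*..*..*****..*..*
generation 3: ***..*..*..*****..*..
position 2 holds *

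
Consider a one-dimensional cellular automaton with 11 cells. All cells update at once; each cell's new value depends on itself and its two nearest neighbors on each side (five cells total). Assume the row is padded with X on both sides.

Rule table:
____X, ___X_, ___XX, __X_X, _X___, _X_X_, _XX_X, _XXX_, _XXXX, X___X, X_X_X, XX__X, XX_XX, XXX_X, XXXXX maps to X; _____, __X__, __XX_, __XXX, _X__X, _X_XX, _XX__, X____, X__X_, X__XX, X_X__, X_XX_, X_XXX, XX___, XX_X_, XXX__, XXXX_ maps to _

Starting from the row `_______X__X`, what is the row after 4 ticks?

tick 1: _____XX____
tick 2: ___XX____XX
tick 3: _XX____XX_X
tick 4: X____XX_XX_

X____XX_XX_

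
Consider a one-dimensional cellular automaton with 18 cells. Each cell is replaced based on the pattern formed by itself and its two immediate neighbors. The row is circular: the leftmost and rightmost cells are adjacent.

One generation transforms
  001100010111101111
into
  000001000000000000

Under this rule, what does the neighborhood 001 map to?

0

At position 1 the neighborhood is 001; the next row has 0 there.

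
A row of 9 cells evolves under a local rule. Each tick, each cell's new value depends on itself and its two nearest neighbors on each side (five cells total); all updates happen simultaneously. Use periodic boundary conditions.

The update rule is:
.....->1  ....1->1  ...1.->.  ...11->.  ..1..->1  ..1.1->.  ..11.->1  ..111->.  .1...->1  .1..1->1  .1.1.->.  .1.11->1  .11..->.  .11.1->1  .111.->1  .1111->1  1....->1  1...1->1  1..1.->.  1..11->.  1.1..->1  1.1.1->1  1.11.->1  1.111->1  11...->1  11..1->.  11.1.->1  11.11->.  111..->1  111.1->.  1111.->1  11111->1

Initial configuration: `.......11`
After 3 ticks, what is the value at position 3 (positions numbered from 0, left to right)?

111111.1.
11111.111
1111..111
position 3 holds 1

1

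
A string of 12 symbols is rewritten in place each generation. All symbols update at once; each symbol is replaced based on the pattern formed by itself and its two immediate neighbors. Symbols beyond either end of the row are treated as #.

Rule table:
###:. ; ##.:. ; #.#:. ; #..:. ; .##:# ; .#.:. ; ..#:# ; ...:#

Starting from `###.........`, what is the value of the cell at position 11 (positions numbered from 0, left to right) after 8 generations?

....########
.####.......
.#....######
...####.....
.###....####
.#...####...
...###....##
.###...####.
position 11 holds .

.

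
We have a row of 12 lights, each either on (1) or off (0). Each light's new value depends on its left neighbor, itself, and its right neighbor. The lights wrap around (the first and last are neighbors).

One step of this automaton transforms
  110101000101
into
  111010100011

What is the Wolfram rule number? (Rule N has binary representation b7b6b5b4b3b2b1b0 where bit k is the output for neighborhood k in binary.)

position 0: 111 → 1  (bit 7 = 1)
position 1: 110 → 1  (bit 6 = 1)
position 2: 101 → 1  (bit 5 = 1)
position 6: 100 → 1  (bit 4 = 1)
position 11: 011 → 1  (bit 3 = 1)
position 3: 010 → 0  (bit 2 = 0)
position 8: 001 → 0  (bit 1 = 0)
position 7: 000 → 0  (bit 0 = 0)
bits b7..b0 = 11111000 = 248

248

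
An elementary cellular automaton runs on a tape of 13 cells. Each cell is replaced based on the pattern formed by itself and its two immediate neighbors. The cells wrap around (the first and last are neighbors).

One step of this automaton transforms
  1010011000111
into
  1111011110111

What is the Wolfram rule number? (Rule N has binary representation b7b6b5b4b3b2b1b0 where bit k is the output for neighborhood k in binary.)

position 11: 111 → 1  (bit 7 = 1)
position 0: 110 → 1  (bit 6 = 1)
position 1: 101 → 1  (bit 5 = 1)
position 3: 100 → 1  (bit 4 = 1)
position 5: 011 → 1  (bit 3 = 1)
position 2: 010 → 1  (bit 2 = 1)
position 4: 001 → 0  (bit 1 = 0)
position 8: 000 → 1  (bit 0 = 1)
bits b7..b0 = 11111101 = 253

253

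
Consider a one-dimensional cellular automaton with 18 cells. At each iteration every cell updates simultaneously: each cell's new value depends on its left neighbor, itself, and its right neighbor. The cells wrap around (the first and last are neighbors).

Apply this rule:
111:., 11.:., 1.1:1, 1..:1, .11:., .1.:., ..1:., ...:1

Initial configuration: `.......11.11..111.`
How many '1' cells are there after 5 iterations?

111111...1..1....1
......11..1..111..
11111...1..1....11
.....11..1..111...
1111...1..1....111
count of 1: 9

9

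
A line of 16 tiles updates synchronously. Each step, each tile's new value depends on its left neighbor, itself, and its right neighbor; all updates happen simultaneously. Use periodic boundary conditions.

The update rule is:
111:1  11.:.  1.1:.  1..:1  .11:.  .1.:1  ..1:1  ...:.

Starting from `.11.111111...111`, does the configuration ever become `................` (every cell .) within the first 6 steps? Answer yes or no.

.....1111.1.1.1.
....1.11..1.1.11
1..11...111.1...
111..1.1.1..11.1
11.111.1.111....
....1..1..1.1..1
step 6 is ....1..1..1.1..1, still not uniform .

no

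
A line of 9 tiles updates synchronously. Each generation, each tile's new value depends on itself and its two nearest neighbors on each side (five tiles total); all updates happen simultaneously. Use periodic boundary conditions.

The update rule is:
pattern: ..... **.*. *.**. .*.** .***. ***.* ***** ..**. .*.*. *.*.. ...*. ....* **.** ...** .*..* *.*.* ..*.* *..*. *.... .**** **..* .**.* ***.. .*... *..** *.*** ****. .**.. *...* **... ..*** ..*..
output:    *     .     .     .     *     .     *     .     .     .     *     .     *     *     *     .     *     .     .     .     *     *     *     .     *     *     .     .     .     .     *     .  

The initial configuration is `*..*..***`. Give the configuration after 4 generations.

...***.**

generation 1: **..***..
generation 2: ..*******
generation 3: ***.***.*
generation 4: ...***.**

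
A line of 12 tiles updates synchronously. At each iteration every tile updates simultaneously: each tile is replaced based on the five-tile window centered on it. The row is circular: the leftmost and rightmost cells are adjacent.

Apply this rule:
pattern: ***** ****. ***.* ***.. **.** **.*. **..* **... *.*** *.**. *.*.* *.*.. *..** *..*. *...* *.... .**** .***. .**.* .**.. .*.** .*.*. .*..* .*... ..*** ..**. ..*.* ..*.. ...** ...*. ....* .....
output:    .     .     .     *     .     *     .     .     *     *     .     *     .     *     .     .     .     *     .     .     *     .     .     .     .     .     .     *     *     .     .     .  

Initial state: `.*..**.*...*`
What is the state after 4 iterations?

.*....**....
.*...*......
.*...*......  (fixed point — unchanged through iteration 4)

.*...*......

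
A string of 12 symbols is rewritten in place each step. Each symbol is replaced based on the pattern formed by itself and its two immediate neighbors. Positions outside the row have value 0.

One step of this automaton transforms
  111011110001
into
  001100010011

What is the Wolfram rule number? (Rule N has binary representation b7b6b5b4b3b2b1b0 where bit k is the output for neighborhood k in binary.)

102

position 1: 111 → 0  (bit 7 = 0)
position 2: 110 → 1  (bit 6 = 1)
position 3: 101 → 1  (bit 5 = 1)
position 8: 100 → 0  (bit 4 = 0)
position 0: 011 → 0  (bit 3 = 0)
position 11: 010 → 1  (bit 2 = 1)
position 10: 001 → 1  (bit 1 = 1)
position 9: 000 → 0  (bit 0 = 0)
bits b7..b0 = 01100110 = 102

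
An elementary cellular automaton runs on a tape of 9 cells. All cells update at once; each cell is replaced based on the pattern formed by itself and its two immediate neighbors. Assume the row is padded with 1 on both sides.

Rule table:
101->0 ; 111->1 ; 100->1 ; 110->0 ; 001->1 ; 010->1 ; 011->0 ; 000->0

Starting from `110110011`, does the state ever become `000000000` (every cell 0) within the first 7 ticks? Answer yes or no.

no

100001101
010010000
011111001
001110110
110100000
100110001
011001010
tick 7 is 011001010, still not uniform 0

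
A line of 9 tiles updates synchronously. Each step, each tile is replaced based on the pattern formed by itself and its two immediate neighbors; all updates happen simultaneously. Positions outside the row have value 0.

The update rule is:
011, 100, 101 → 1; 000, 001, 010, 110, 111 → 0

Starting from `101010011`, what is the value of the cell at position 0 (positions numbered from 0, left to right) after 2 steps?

step 1: 010101010
step 2: 001010101
position 0 holds 0

0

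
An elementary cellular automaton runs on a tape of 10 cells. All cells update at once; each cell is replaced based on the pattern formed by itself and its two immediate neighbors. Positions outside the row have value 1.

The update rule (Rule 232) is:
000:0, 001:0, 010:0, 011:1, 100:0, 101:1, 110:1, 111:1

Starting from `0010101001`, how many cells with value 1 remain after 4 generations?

0001010001
0000100001
0000000001
0000000001
count of 1: 1

1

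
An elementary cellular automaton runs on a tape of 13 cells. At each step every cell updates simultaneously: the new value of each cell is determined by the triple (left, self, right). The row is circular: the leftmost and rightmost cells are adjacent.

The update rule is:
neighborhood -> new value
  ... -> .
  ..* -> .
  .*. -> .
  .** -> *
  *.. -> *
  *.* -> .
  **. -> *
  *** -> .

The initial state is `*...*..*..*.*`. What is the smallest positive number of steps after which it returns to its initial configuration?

26

**...*..*...*
.**...*..*..*
.***...*..*..
.*.**...*..*.
...***...*..*
*..*.**...*..
.*...***...*.
..*..*.**...*
*..*...***...
.*..*..*.**..
..*..*...***.
...*..*..*.**
*...*..*...**
**...*..*..*.
***...*..*...
*.**...*..*..
..***...*..*.
..*.**...*..*
*...***...*..
.*..*.**...*.
..*...***...*
*..*..*.**...
.*..*...***..
..*..*..*.**.
...*..*...***
*...*..*..*.*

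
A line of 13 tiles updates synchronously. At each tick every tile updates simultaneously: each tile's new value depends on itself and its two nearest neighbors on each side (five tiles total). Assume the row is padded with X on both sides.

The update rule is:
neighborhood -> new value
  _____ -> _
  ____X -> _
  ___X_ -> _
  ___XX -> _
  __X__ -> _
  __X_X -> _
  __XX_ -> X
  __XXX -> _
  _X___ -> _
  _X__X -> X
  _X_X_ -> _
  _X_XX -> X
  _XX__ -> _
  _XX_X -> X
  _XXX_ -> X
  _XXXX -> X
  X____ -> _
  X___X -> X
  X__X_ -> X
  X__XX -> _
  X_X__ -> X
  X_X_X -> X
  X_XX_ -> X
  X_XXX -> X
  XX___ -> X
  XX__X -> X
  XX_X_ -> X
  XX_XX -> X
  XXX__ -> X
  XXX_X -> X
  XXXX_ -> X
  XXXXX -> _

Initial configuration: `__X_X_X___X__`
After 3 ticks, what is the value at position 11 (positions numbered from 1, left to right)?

X

tick 1: XX__X_X_X__X_
tick 2: XXXX__X_XXX_X
tick 3: __XXXX_XXXXXX
position 11 holds X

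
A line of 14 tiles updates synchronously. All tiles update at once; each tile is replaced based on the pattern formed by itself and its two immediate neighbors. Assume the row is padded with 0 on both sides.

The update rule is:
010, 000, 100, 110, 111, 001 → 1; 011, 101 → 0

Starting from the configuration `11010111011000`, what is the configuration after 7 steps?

01010011001111
11011101110111
01001100110011
11110111011101
01110011001101
10111101110101
10011100110101

10011100110101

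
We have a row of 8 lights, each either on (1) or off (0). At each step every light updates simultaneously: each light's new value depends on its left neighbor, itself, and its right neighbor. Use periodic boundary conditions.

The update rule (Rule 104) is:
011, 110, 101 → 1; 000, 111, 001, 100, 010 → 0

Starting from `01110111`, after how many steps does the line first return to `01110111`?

2

11011101
01110111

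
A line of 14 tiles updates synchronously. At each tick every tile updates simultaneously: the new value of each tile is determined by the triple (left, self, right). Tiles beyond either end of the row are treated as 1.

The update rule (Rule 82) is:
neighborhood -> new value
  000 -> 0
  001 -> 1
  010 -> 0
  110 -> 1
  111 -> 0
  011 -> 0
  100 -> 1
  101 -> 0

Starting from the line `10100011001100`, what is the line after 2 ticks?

11100000010000

10010101110111
11100000010000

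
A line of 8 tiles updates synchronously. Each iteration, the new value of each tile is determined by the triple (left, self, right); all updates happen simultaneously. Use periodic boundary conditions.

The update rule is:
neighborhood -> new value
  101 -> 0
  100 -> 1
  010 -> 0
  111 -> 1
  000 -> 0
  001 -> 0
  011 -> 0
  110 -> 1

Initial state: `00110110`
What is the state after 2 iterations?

10001001

iteration 1: 00010011
iteration 2: 10001001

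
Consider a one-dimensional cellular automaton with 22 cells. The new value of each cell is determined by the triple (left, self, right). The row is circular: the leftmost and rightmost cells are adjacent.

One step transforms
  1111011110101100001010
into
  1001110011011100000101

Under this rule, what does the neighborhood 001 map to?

At position 17 the neighborhood is 001; the next row has 0 there.

0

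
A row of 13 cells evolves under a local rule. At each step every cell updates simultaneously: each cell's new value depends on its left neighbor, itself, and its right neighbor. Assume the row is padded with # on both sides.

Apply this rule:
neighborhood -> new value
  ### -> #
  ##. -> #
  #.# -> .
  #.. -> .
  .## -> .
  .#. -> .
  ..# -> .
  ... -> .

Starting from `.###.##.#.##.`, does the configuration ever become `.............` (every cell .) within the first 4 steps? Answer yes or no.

yes

..##..#....#.
...#.........
.............
all cells are . at step 3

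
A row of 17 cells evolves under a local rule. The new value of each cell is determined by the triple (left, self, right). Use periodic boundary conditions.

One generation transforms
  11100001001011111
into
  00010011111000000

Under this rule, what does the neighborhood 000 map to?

0

At position 4 the neighborhood is 000; the next row has 0 there.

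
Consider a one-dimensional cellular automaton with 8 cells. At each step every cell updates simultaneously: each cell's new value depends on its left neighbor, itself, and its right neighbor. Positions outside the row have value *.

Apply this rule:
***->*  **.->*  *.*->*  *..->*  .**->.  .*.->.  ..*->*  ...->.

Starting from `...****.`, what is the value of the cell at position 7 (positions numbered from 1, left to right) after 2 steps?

*.*.****
**.*.***
position 7 holds *

*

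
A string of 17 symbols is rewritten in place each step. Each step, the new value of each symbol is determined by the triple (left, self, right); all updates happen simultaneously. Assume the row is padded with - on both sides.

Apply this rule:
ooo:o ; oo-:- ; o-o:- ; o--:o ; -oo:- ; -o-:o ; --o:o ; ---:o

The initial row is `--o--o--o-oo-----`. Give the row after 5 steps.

ooooooooo---ooooo
-ooooooo-ooo-ooo-
o-ooooo---o---o-o
o--ooo-oooooooo-o
ooo-o---oooooo--o

ooo-o---oooooo--o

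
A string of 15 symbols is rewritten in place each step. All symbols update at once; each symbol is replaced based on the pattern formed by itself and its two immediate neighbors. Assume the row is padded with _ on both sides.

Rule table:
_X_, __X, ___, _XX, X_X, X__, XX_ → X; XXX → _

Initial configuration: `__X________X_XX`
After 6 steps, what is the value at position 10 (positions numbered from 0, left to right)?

XXXXXXXXXXXXXXX
X_____________X
XXXXXXXXXXXXXXX  (repeats step 1; period 2)
step 6: X_____________X
position 10 holds _

_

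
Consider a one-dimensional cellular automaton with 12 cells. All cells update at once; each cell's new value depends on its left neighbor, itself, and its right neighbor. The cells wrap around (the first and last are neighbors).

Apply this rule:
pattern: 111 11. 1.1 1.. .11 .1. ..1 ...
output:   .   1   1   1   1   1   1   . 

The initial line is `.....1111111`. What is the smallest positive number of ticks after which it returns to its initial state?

14

1...11.....1
11.1111...11
.111..11.11.
11.111111111
.111........
11.11.......
111111.....1
.....11...11
1...1111.111
11.11..111..
11111111.111
.......111..
......11.11.
.....1111111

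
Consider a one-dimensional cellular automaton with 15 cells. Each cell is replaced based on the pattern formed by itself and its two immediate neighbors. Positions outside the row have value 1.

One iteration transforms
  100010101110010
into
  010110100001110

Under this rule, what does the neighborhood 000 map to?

At position 2 the neighborhood is 000; the next row has 0 there.

0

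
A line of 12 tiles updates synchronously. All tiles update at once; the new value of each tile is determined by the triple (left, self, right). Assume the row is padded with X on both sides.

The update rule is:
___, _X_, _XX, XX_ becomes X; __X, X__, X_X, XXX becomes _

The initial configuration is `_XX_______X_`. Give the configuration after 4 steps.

_XX_X_X_X_X_

step 1: _XX_XXXXX_X_
step 2: _XX_X___X_X_
step 3: _XX_X_X_X_X_
step 4: _XX_X_X_X_X_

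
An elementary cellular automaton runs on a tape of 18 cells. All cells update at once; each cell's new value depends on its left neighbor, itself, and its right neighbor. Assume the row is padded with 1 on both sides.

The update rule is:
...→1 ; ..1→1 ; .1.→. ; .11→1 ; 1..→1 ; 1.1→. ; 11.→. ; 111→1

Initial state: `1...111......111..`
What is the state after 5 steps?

.11111.11111111.11
.1111..1111111..11
.111.11111111.1111
.11..1111111..1111
.1.11111111.111111

.1.11111111.111111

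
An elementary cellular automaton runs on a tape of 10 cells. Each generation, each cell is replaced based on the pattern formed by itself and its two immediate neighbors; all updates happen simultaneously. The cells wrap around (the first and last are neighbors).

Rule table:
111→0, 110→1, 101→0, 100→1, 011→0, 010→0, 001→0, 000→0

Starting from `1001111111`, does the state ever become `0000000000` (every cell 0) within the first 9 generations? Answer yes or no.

generation 1: 1100000000
generation 2: 0110000000
generation 3: 0011000000
generation 4: 0001100000
generation 5: 0000110000
generation 6: 0000011000
generation 7: 0000001100
generation 8: 0000000110
generation 9: 0000000011
generation 9 is 0000000011, still not uniform 0

no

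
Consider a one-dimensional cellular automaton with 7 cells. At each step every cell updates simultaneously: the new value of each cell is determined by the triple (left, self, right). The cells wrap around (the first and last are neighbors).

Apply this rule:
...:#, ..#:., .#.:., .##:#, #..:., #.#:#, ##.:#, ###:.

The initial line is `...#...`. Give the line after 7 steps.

##...##
.#.#.#.
..#.#..
#..#..#
#.....#
#.###.#
###.###

###.###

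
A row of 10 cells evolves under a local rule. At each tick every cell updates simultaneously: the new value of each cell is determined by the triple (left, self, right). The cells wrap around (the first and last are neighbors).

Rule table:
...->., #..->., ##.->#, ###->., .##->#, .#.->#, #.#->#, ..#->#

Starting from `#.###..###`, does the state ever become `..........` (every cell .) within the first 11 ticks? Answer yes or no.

no

tick 1: ###.#.##..
tick 2: #.######.#
tick 3: ###....###
tick 4: ..#...##..
tick 5: .##..###..
tick 6: ###.##.#..
tick 7: #.######.#  (repeats tick 2; period 5)
tick 11: ###.##.#..
tick 11 is ###.##.#.., still not uniform .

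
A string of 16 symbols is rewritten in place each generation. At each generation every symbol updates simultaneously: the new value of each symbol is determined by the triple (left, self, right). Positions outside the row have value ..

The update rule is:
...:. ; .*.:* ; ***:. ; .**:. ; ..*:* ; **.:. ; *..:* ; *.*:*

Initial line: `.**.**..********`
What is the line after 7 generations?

*..*..**........
******..*.......
......****......
.....*....*.....
....***..***....
...*...**...*...
..***.*..*.***..

..***.*..*.***..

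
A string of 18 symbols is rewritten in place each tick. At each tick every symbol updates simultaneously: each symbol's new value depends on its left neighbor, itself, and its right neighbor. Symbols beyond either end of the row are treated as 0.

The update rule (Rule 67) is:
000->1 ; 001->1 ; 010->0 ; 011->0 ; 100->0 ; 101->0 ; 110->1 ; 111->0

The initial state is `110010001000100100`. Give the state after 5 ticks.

010100000000001010

010100110011001001
100001010101010010
001110000000000100
110010111111111001
010100000000001010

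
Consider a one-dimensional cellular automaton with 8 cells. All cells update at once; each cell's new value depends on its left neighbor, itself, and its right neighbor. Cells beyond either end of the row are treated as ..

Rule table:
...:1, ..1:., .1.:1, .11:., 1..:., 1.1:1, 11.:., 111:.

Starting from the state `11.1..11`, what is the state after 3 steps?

..11....
1....111
1.11....

1.11....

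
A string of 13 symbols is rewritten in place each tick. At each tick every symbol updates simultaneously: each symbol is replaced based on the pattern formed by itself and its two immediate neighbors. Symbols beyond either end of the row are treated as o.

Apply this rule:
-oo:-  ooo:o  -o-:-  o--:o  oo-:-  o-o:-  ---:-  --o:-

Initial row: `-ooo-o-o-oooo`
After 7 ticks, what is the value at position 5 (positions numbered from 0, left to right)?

--o-------ooo
o--o-------oo
-o--o-------o
--o--o-------
o--o--o------
-o--o--o-----
--o--o--o----
position 5 holds o

o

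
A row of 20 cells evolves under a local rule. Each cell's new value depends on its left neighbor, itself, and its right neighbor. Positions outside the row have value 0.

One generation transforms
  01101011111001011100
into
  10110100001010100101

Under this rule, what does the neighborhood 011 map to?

At position 1 the neighborhood is 011; the next row has 0 there.

0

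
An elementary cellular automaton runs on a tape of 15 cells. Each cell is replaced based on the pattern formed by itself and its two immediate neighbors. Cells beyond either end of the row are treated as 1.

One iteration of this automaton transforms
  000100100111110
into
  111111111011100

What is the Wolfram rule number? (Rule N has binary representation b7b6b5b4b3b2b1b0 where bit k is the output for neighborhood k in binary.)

position 10: 111 → 1  (bit 7 = 1)
position 13: 110 → 0  (bit 6 = 0)
position 14: 101 → 0  (bit 5 = 0)
position 0: 100 → 1  (bit 4 = 1)
position 9: 011 → 0  (bit 3 = 0)
position 3: 010 → 1  (bit 2 = 1)
position 2: 001 → 1  (bit 1 = 1)
position 1: 000 → 1  (bit 0 = 1)
bits b7..b0 = 10010111 = 151

151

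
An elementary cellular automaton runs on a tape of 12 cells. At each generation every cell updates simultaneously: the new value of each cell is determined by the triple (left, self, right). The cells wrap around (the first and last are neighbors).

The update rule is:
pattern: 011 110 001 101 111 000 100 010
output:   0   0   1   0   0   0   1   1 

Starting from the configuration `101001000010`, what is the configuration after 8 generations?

generation 1: 101111100110
generation 2: 100000011000
generation 3: 110000100101
generation 4: 001001111100
generation 5: 011110000010
generation 6: 100001000111
generation 7: 010011101000
generation 8: 111100001100

111100001100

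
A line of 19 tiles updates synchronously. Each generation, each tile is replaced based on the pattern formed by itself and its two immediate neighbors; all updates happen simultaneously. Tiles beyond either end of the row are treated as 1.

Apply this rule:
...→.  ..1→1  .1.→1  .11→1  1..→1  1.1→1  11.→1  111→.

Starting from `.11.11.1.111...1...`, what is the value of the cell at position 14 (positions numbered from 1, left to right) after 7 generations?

1111111111.11.111.1
.........111111.111
1.......11....111..
11.....1111..11.111
.11...11..1111111..
1111.111111.....111
...111....11...11..
position 14 holds .

.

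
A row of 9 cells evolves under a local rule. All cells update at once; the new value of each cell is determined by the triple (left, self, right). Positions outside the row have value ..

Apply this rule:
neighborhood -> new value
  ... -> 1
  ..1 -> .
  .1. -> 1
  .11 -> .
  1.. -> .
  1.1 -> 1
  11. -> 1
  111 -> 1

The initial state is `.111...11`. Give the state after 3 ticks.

..11.1..1
1..111..1
1...11..1

1...11..1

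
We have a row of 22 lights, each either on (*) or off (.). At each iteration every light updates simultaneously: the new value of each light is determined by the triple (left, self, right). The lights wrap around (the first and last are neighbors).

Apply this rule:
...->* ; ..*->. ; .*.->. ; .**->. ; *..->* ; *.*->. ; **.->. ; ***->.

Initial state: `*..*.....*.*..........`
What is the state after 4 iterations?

iteration 1: .*..****....*********.
iteration 2: ..*.....***..........*
iteration 3: *..****....*********..
iteration 4: .*.....***..........*.

.*.....***..........*.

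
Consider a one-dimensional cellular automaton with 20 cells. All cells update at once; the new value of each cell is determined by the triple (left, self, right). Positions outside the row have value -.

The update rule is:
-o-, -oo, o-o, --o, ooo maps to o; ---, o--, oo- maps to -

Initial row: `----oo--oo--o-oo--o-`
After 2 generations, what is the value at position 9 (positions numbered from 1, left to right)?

generation 1: ---oo--oo--oooo--oo-
generation 2: --oo--oo--oooo--oo--
position 9 holds -

-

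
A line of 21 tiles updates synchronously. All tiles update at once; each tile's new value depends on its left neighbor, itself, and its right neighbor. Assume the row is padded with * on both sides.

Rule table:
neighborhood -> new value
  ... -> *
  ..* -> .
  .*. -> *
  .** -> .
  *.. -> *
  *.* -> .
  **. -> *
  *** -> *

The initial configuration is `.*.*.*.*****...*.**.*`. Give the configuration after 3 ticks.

.*.*..**..****..*..*.

.*.*.*..******.*..*..
.*.*.**..*****.**.**.
.*.*..**..****..*..*.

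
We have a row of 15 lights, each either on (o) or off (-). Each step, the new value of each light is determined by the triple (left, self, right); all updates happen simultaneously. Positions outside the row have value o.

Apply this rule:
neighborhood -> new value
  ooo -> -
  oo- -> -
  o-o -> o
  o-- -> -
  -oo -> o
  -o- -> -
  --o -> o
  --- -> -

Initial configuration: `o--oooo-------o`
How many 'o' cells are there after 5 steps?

4

step 1: --oo---------oo
step 2: -oo---------oo-
step 3: oo---------oo-o
step 4: ----------oo-oo
step 5: ---------oo-oo-
count of o: 4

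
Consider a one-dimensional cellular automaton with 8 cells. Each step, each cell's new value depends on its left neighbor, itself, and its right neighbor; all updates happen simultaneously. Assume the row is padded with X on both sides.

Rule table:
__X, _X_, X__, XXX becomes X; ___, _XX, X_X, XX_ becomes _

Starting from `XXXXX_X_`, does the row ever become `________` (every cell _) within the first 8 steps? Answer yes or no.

no

XXXX__X_
XXX_XXX_
XX___X__
X_X_XXXX
__X__XXX
XXXXX_XX
XXXX___X
XXX_X_X_
step 8 is XXX_X_X_, still not uniform _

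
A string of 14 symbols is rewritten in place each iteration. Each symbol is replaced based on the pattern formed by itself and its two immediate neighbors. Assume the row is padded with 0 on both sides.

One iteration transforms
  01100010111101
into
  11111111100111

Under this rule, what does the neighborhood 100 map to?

At position 3 the neighborhood is 100; the next row has 1 there.

1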